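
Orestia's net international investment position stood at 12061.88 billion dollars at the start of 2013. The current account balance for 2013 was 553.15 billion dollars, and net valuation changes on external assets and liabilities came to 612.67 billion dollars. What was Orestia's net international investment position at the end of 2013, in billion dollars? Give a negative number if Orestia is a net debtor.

Change in NIIP = current account + net valuation change = 553.15 + 612.67 = 1165.82
End-of-year NIIP = 12061.88 + 1165.82 = 13227.70

13227.70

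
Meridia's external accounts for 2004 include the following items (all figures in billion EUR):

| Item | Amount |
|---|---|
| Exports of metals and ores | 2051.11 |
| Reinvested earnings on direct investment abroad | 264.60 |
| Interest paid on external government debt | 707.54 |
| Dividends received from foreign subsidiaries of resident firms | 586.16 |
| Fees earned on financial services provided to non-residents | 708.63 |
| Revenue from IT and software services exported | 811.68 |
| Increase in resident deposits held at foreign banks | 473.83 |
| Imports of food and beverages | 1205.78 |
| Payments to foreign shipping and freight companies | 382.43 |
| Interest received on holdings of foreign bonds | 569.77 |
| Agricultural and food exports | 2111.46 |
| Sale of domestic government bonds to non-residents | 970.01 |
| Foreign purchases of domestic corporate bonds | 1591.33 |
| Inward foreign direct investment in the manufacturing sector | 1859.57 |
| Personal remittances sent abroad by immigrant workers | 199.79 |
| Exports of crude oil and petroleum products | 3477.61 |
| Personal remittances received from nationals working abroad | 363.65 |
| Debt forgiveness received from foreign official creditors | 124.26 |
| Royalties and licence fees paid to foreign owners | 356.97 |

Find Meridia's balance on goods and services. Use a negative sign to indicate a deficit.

7215.31

Goods: 2051.11 + 2111.46 - 1205.78 + 3477.61 = 6434.40
Services: -356.97 + 708.63 + 811.68 - 382.43 = 780.91
Trade balance = 6434.40 + 780.91 = 7215.31
(Excluded from the trade balance — primary income: reinvested earnings on direct investment abroad 264.60, interest paid on external government debt 707.54, dividends received from foreign subsidiaries of resident firms 586.16, interest received on holdings of foreign bonds 569.77; financial account: increase in resident deposits held at foreign banks 473.83, sale of domestic government bonds to non-residents 970.01, foreign purchases of domestic corporate bonds 1591.33, inward foreign direct investment in the manufacturing sector 1859.57; secondary income: personal remittances sent abroad by immigrant workers 199.79, personal remittances received from nationals working abroad 363.65; capital account: debt forgiveness received from foreign official creditors 124.26.)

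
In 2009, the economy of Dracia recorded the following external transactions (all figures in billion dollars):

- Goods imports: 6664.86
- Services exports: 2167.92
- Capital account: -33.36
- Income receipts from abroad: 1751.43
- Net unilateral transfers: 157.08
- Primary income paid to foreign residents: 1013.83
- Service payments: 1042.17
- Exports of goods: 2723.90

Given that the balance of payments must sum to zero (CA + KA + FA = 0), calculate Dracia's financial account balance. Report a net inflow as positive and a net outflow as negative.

1953.89

Goods balance = 2723.90 - 6664.86 = -3940.96
Services balance = 2167.92 - 1042.17 = 1125.75
Trade balance (goods + services) = -3940.96 + 1125.75 = -2815.21
Net primary income = 1751.43 - 1013.83 = 737.60
Net secondary income = 157.08
Current account = -2815.21 + 737.60 + 157.08 = -1920.53
Financial account = -(-1920.53 + (-33.36)) = 1953.89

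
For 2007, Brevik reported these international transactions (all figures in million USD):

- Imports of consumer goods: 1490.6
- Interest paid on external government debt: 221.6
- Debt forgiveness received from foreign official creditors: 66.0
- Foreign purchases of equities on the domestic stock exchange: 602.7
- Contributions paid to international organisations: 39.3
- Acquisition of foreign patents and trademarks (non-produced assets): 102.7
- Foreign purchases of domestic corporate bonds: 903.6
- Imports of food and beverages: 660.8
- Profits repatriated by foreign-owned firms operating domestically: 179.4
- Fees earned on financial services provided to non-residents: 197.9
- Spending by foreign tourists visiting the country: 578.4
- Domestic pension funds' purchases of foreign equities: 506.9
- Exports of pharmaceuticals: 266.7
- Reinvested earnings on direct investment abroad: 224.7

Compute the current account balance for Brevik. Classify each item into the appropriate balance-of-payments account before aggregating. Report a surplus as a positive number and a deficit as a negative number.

-1324.0

Goods: -660.8 + 266.7 - 1490.6 = -1884.7
Services: 197.9 + 578.4 = 776.3
Primary income: -221.6 - 179.4 + 224.7 = -176.3
Secondary income: -39.3
Current account = (-1884.7) + 776.3 + (-176.3) + (-39.3) = -1324.0
(Excluded from the current account — capital account: debt forgiveness received from foreign official creditors 66.0, acquisition of foreign patents and trademarks (non-produced assets) 102.7; financial account: foreign purchases of equities on the domestic stock exchange 602.7, foreign purchases of domestic corporate bonds 903.6, domestic pension funds' purchases of foreign equities 506.9.)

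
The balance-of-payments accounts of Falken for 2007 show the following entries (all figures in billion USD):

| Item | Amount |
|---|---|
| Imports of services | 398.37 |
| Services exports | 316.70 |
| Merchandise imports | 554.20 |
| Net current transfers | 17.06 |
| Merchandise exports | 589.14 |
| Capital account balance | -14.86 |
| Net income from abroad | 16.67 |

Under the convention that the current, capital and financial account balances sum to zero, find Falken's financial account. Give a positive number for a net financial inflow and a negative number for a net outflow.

27.86

Goods balance = 589.14 - 554.20 = 34.94
Services balance = 316.70 - 398.37 = -81.67
Trade balance (goods + services) = 34.94 + (-81.67) = -46.73
Net primary income = 16.67
Net secondary income = 17.06
Current account = -46.73 + 16.67 + 17.06 = -13.00
Financial account = -(-13.00 + (-14.86)) = 27.86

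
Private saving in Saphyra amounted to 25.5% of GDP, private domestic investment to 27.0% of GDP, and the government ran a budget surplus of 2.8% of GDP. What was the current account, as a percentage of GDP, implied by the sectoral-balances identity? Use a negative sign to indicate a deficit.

By the sectoral-balances identity, CA = (S_private - I) + (T - G).
Private balance = 25.5 - 27.0 = -1.5
Government balance (T - G) = 2.8
CA = -1.5 + 2.8 = 1.3

1.3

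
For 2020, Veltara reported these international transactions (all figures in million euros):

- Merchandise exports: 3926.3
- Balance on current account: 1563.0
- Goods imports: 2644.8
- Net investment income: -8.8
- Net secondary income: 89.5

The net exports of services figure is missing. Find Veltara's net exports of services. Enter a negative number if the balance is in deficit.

200.8

Current account = goods balance + services balance + net primary income + net secondary income
Sum of the known components = 1362.2
Net exports of services = CA - (known components) = 1563.0 - 1362.2 = 200.8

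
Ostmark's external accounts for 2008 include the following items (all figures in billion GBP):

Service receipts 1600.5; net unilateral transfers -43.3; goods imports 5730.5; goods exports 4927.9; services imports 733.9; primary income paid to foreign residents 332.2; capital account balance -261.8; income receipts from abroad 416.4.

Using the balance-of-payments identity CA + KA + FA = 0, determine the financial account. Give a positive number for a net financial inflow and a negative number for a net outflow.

156.9

Goods balance = 4927.9 - 5730.5 = -802.6
Services balance = 1600.5 - 733.9 = 866.6
Trade balance (goods + services) = -802.6 + 866.6 = 64.0
Net primary income = 416.4 - 332.2 = 84.2
Net secondary income = -43.3
Current account = 64.0 + 84.2 + (-43.3) = 104.9
Financial account = -(104.9 + (-261.8)) = 156.9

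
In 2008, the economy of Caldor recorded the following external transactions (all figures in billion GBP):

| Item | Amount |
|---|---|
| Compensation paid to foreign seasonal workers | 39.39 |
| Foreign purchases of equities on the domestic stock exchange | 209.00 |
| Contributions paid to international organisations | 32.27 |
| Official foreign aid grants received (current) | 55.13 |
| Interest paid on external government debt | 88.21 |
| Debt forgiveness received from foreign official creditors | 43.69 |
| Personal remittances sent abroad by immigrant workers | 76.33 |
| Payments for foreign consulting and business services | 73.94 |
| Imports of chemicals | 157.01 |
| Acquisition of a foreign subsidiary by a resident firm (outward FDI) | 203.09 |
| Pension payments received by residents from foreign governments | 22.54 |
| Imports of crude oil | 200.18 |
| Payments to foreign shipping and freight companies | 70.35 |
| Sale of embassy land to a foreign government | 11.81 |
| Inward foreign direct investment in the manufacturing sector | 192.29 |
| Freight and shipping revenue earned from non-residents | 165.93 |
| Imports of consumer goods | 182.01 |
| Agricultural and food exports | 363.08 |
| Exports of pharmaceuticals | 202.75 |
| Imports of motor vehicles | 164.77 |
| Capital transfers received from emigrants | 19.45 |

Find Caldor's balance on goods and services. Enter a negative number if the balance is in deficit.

Goods: 202.75 + 363.08 - 157.01 - 200.18 - 164.77 - 182.01 = -138.14
Services: 165.93 - 73.94 - 70.35 = 21.64
Trade balance = -138.14 + 21.64 = -116.50
(Excluded from the trade balance — primary income: compensation paid to foreign seasonal workers 39.39, interest paid on external government debt 88.21; financial account: foreign purchases of equities on the domestic stock exchange 209.00, acquisition of a foreign subsidiary by a resident firm (outward FDI) 203.09, inward foreign direct investment in the manufacturing sector 192.29; secondary income: contributions paid to international organisations 32.27, official foreign aid grants received (current) 55.13, personal remittances sent abroad by immigrant workers 76.33, pension payments received by residents from foreign governments 22.54; capital account: debt forgiveness received from foreign official creditors 43.69, sale of embassy land to a foreign government 11.81, capital transfers received from emigrants 19.45.)

-116.50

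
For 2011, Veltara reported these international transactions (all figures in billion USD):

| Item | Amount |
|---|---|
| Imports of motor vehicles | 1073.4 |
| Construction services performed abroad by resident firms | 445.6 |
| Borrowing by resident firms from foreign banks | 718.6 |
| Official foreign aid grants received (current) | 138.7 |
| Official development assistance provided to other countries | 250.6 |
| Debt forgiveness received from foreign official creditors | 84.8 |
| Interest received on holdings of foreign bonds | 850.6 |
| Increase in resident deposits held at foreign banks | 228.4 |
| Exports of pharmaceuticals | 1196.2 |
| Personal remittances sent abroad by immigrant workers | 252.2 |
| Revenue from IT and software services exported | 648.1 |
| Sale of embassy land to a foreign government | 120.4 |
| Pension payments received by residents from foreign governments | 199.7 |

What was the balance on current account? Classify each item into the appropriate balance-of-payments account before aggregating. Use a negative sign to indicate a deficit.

1902.7

Goods: 1196.2 - 1073.4 = 122.8
Services: 648.1 + 445.6 = 1093.7
Primary income: 850.6
Secondary income: 199.7 + 138.7 - 252.2 - 250.6 = -164.4
Current account = 122.8 + 1093.7 + 850.6 + (-164.4) = 1902.7
(Excluded from the current account — financial account: borrowing by resident firms from foreign banks 718.6, increase in resident deposits held at foreign banks 228.4; capital account: debt forgiveness received from foreign official creditors 84.8, sale of embassy land to a foreign government 120.4.)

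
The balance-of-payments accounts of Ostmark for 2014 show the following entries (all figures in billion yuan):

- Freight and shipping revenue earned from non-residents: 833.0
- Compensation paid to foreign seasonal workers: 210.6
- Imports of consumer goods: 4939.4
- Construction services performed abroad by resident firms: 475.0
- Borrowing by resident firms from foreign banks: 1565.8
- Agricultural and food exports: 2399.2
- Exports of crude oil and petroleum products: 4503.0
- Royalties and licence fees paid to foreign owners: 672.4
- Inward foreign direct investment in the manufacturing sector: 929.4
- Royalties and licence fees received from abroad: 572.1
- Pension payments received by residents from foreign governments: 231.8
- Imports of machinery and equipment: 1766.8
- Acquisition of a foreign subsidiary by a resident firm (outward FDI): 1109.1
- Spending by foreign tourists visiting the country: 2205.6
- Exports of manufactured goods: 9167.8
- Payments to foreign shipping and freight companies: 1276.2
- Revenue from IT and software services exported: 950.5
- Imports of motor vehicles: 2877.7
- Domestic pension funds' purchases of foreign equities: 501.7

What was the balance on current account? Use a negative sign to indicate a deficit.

9594.9

Goods: -2877.7 + 4503.0 - 1766.8 + 9167.8 + 2399.2 - 4939.4 = 6486.1
Services: 950.5 + 833.0 + 475.0 + 2205.6 + 572.1 - 672.4 - 1276.2 = 3087.6
Primary income: -210.6
Secondary income: 231.8
Current account = 6486.1 + 3087.6 + (-210.6) + 231.8 = 9594.9
(Excluded from the current account — financial account: borrowing by resident firms from foreign banks 1565.8, inward foreign direct investment in the manufacturing sector 929.4, acquisition of a foreign subsidiary by a resident firm (outward FDI) 1109.1, domestic pension funds' purchases of foreign equities 501.7.)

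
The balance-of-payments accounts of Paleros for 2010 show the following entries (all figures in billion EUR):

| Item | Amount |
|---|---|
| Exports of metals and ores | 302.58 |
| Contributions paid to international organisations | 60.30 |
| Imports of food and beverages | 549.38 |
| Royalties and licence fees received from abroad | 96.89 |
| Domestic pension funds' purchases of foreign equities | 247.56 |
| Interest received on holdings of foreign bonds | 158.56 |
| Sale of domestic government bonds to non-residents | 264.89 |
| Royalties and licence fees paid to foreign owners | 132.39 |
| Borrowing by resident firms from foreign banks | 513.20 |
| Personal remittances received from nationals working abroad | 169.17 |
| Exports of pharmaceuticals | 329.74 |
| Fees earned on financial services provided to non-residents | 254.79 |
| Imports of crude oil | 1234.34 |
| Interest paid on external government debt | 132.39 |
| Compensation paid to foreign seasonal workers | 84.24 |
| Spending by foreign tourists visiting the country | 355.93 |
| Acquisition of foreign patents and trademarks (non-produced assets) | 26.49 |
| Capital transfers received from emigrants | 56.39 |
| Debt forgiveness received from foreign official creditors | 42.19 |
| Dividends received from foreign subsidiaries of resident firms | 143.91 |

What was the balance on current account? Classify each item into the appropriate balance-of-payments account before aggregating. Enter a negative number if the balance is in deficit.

Goods: 329.74 - 549.38 + 302.58 - 1234.34 = -1151.40
Services: 254.79 - 132.39 + 355.93 + 96.89 = 575.22
Primary income: 158.56 + 143.91 - 132.39 - 84.24 = 85.84
Secondary income: 169.17 - 60.30 = 108.87
Current account = (-1151.40) + 575.22 + 85.84 + 108.87 = -381.47
(Excluded from the current account — financial account: domestic pension funds' purchases of foreign equities 247.56, sale of domestic government bonds to non-residents 264.89, borrowing by resident firms from foreign banks 513.20; capital account: acquisition of foreign patents and trademarks (non-produced assets) 26.49, capital transfers received from emigrants 56.39, debt forgiveness received from foreign official creditors 42.19.)

-381.47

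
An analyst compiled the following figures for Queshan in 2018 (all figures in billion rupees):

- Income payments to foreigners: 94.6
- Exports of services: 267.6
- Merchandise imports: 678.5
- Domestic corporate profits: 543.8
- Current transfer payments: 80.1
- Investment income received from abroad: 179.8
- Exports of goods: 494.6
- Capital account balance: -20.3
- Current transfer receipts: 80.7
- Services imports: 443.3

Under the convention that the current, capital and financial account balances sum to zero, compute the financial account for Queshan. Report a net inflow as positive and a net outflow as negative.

294.1

Goods balance = 494.6 - 678.5 = -183.9
Services balance = 267.6 - 443.3 = -175.7
Trade balance (goods + services) = -183.9 + (-175.7) = -359.6
Net primary income = 179.8 - 94.6 = 85.2
Net secondary income = 80.7 - 80.1 = 0.6
Current account = -359.6 + 85.2 + 0.6 = -273.8
Financial account = -(-273.8 + (-20.3)) = 294.1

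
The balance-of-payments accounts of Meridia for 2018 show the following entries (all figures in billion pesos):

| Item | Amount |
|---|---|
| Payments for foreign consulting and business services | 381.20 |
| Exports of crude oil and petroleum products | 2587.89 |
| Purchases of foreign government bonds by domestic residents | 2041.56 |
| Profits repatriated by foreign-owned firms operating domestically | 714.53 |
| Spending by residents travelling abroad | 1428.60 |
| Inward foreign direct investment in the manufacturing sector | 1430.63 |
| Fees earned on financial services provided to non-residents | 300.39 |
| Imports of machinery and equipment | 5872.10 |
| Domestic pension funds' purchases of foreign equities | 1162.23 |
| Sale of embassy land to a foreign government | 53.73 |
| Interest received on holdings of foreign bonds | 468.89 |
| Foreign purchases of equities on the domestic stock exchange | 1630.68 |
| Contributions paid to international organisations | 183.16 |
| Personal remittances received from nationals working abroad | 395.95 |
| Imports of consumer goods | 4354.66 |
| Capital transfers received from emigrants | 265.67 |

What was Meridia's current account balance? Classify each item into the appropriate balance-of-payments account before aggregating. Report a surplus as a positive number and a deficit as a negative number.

Goods: -4354.66 + 2587.89 - 5872.10 = -7638.87
Services: 300.39 - 381.20 - 1428.60 = -1509.41
Primary income: -714.53 + 468.89 = -245.64
Secondary income: -183.16 + 395.95 = 212.79
Current account = (-7638.87) + (-1509.41) + (-245.64) + 212.79 = -9181.13
(Excluded from the current account — financial account: purchases of foreign government bonds by domestic residents 2041.56, inward foreign direct investment in the manufacturing sector 1430.63, domestic pension funds' purchases of foreign equities 1162.23, foreign purchases of equities on the domestic stock exchange 1630.68; capital account: sale of embassy land to a foreign government 53.73, capital transfers received from emigrants 265.67.)

-9181.13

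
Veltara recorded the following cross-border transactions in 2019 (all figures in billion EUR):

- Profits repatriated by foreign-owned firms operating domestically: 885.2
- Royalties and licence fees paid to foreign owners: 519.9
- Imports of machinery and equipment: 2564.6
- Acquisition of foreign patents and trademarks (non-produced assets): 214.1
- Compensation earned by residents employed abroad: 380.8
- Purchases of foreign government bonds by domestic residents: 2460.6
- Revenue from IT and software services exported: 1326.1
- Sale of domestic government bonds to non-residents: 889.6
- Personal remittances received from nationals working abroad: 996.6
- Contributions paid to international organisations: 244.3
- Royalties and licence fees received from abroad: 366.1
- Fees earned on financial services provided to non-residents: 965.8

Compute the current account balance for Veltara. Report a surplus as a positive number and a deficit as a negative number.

-178.6

Goods: -2564.6
Services: 366.1 + 1326.1 + 965.8 - 519.9 = 2138.1
Primary income: -885.2 + 380.8 = -504.4
Secondary income: 996.6 - 244.3 = 752.3
Current account = (-2564.6) + 2138.1 + (-504.4) + 752.3 = -178.6
(Excluded from the current account — capital account: acquisition of foreign patents and trademarks (non-produced assets) 214.1; financial account: purchases of foreign government bonds by domestic residents 2460.6, sale of domestic government bonds to non-residents 889.6.)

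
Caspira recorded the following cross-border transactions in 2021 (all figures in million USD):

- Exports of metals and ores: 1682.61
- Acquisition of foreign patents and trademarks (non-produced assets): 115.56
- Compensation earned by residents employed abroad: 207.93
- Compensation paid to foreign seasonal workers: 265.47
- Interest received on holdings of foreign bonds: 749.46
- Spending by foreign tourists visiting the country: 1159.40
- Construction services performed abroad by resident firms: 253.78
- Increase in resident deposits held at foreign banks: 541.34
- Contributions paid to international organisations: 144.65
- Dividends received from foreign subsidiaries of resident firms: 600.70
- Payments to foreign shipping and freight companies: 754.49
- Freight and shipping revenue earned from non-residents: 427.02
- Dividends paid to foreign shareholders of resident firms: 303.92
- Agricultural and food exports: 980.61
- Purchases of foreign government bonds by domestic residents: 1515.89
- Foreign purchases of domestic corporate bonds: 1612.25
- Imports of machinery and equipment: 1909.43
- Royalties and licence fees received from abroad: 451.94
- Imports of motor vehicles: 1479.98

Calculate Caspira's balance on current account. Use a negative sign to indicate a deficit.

1655.51

Goods: -1909.43 + 1682.61 - 1479.98 + 980.61 = -726.19
Services: -754.49 + 451.94 + 253.78 + 1159.40 + 427.02 = 1537.65
Primary income: 749.46 - 303.92 - 265.47 + 600.70 + 207.93 = 988.70
Secondary income: -144.65
Current account = (-726.19) + 1537.65 + 988.70 + (-144.65) = 1655.51
(Excluded from the current account — capital account: acquisition of foreign patents and trademarks (non-produced assets) 115.56; financial account: increase in resident deposits held at foreign banks 541.34, purchases of foreign government bonds by domestic residents 1515.89, foreign purchases of domestic corporate bonds 1612.25.)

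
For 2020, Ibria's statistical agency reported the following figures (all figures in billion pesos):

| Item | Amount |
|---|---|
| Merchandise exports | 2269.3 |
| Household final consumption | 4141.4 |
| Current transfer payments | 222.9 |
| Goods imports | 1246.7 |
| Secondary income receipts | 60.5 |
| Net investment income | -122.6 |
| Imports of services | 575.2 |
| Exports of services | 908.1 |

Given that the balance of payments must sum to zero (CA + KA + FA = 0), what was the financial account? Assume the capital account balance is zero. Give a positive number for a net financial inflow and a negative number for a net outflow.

Goods balance = 2269.3 - 1246.7 = 1022.6
Services balance = 908.1 - 575.2 = 332.9
Trade balance (goods + services) = 1022.6 + 332.9 = 1355.5
Net primary income = -122.6
Net secondary income = 60.5 - 222.9 = -162.4
Current account = 1355.5 + (-122.6) + (-162.4) = 1070.5
Financial account = -(1070.5) = -1070.5

-1070.5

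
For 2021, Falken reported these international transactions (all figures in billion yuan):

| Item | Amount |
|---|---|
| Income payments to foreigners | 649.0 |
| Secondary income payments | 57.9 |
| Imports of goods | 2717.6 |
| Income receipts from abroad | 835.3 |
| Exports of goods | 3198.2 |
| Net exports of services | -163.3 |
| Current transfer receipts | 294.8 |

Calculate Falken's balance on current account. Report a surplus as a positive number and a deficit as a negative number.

740.5

Goods balance = 3198.2 - 2717.6 = 480.6
Services balance = -163.3
Trade balance (goods + services) = 480.6 + (-163.3) = 317.3
Net primary income = 835.3 - 649.0 = 186.3
Net secondary income = 294.8 - 57.9 = 236.9
Current account = 317.3 + 186.3 + 236.9 = 740.5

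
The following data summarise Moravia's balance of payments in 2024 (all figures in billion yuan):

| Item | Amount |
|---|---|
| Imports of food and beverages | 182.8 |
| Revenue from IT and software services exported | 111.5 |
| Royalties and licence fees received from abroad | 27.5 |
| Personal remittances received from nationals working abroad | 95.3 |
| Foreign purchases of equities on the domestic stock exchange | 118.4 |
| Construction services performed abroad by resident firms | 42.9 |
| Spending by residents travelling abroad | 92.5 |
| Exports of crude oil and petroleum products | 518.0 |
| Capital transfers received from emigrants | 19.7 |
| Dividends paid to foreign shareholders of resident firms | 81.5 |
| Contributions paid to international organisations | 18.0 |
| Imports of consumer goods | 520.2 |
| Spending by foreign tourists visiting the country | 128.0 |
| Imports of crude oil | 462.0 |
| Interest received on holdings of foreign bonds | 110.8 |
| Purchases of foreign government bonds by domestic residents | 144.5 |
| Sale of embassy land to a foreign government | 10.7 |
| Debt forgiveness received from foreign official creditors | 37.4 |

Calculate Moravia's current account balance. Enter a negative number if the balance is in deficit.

-323.0

Goods: -462.0 - 182.8 - 520.2 + 518.0 = -647.0
Services: 111.5 + 27.5 - 92.5 + 42.9 + 128.0 = 217.4
Primary income: 110.8 - 81.5 = 29.3
Secondary income: -18.0 + 95.3 = 77.3
Current account = (-647.0) + 217.4 + 29.3 + 77.3 = -323.0
(Excluded from the current account — financial account: foreign purchases of equities on the domestic stock exchange 118.4, purchases of foreign government bonds by domestic residents 144.5; capital account: capital transfers received from emigrants 19.7, sale of embassy land to a foreign government 10.7, debt forgiveness received from foreign official creditors 37.4.)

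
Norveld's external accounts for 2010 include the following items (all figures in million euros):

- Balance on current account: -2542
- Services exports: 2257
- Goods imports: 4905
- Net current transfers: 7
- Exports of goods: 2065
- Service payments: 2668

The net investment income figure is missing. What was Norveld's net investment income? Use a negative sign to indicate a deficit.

Current account = goods balance + services balance + net primary income + net secondary income
Sum of the known components = -3244
Net investment income = CA - (known components) = -2542 - (-3244) = 702

702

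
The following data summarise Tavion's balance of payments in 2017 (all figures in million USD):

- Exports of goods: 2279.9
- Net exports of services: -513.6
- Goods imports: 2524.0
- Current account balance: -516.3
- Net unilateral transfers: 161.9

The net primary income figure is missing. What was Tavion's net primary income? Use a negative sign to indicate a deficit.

Current account = goods balance + services balance + net primary income + net secondary income
Sum of the known components = -595.8
Net primary income = CA - (known components) = -516.3 - (-595.8) = 79.5

79.5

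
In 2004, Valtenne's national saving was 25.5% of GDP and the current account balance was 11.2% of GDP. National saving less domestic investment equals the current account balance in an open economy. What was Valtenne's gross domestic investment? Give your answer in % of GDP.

14.3

S - I = CA (net lending to the rest of the world).
I = S - CA = 25.5 - 11.2 = 14.3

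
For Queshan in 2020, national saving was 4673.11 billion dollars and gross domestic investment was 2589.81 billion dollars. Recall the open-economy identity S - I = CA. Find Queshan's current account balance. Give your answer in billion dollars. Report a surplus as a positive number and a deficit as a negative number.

CA = S - I = 4673.11 - 2589.81 = 2083.30

2083.30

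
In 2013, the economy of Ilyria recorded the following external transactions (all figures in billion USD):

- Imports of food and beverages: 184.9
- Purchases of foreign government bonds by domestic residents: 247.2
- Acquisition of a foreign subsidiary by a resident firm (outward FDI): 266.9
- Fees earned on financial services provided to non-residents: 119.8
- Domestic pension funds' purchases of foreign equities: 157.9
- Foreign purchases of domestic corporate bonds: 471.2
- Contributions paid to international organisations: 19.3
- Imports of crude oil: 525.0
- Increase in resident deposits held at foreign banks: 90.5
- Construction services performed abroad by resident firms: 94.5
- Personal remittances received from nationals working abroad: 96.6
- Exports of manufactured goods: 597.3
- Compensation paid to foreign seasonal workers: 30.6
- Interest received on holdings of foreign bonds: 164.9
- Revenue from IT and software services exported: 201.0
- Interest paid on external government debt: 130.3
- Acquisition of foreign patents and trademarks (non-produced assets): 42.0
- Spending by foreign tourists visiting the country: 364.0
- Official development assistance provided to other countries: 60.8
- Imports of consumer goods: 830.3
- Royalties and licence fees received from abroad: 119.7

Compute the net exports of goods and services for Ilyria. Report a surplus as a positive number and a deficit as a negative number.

Goods: -525.0 - 830.3 + 597.3 - 184.9 = -942.9
Services: 201.0 + 119.7 + 119.8 + 364.0 + 94.5 = 899.0
Trade balance = -942.9 + 899.0 = -43.9
(Excluded from the trade balance — financial account: purchases of foreign government bonds by domestic residents 247.2, acquisition of a foreign subsidiary by a resident firm (outward FDI) 266.9, domestic pension funds' purchases of foreign equities 157.9, foreign purchases of domestic corporate bonds 471.2, increase in resident deposits held at foreign banks 90.5; secondary income: contributions paid to international organisations 19.3, personal remittances received from nationals working abroad 96.6, official development assistance provided to other countries 60.8; primary income: compensation paid to foreign seasonal workers 30.6, interest received on holdings of foreign bonds 164.9, interest paid on external government debt 130.3; capital account: acquisition of foreign patents and trademarks (non-produced assets) 42.0.)

-43.9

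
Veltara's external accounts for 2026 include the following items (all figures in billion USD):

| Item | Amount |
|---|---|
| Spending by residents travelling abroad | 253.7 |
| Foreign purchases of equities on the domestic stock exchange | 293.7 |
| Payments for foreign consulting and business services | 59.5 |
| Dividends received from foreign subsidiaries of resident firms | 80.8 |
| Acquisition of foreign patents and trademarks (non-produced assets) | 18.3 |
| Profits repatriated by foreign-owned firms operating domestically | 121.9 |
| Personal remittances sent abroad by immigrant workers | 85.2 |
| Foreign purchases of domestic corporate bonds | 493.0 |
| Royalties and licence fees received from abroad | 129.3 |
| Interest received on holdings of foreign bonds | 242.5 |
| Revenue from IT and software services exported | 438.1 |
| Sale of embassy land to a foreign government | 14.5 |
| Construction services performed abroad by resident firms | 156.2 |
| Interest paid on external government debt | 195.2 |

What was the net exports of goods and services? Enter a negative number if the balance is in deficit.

Services: 438.1 - 253.7 - 59.5 + 129.3 + 156.2 = 410.4
Trade balance = 0.0 + 410.4 = 410.4
(Excluded from the trade balance — financial account: foreign purchases of equities on the domestic stock exchange 293.7, foreign purchases of domestic corporate bonds 493.0; primary income: dividends received from foreign subsidiaries of resident firms 80.8, profits repatriated by foreign-owned firms operating domestically 121.9, interest received on holdings of foreign bonds 242.5, interest paid on external government debt 195.2; capital account: acquisition of foreign patents and trademarks (non-produced assets) 18.3, sale of embassy land to a foreign government 14.5; secondary income: personal remittances sent abroad by immigrant workers 85.2.)

410.4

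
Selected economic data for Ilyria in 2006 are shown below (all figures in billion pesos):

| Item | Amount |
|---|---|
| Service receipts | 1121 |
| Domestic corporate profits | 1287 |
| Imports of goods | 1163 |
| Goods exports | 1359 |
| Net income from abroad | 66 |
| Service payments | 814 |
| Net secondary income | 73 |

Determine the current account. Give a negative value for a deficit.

Goods balance = 1359 - 1163 = 196
Services balance = 1121 - 814 = 307
Trade balance (goods + services) = 196 + 307 = 503
Net primary income = 66
Net secondary income = 73
Current account = 503 + 66 + 73 = 642

642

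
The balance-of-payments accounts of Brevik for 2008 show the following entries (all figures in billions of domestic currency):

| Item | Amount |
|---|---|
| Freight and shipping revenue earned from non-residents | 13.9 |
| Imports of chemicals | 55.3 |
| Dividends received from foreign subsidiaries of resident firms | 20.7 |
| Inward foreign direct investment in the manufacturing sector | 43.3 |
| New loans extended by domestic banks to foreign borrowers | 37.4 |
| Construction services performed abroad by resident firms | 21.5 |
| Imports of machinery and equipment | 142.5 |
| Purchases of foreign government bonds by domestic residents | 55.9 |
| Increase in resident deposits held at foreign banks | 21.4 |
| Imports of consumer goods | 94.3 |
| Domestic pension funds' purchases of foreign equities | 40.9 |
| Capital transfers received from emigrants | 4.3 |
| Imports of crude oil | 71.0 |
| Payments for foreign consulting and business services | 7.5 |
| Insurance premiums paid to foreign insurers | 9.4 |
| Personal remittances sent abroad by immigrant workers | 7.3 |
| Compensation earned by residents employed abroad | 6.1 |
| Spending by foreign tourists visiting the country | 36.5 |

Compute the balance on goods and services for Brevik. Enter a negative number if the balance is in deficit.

-308.1

Goods: -55.3 - 94.3 - 142.5 - 71.0 = -363.1
Services: 13.9 + 36.5 - 9.4 - 7.5 + 21.5 = 55.0
Trade balance = -363.1 + 55.0 = -308.1
(Excluded from the trade balance — primary income: dividends received from foreign subsidiaries of resident firms 20.7, compensation earned by residents employed abroad 6.1; financial account: inward foreign direct investment in the manufacturing sector 43.3, new loans extended by domestic banks to foreign borrowers 37.4, purchases of foreign government bonds by domestic residents 55.9, increase in resident deposits held at foreign banks 21.4, domestic pension funds' purchases of foreign equities 40.9; capital account: capital transfers received from emigrants 4.3; secondary income: personal remittances sent abroad by immigrant workers 7.3.)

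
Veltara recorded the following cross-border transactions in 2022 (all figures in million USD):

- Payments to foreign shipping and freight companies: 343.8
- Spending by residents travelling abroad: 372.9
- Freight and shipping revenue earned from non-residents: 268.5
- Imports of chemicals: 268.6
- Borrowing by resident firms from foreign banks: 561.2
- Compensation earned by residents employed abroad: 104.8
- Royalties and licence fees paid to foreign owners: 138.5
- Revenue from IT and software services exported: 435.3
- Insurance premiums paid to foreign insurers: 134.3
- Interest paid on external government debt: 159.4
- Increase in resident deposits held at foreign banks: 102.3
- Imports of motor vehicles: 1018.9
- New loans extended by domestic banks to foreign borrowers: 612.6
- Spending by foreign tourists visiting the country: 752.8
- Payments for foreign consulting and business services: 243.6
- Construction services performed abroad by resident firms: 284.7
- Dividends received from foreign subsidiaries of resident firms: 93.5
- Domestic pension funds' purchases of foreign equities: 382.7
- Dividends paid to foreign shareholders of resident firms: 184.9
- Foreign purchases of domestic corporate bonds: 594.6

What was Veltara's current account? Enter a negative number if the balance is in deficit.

-925.3

Goods: -268.6 - 1018.9 = -1287.5
Services: -134.3 + 284.7 + 268.5 - 343.8 - 138.5 + 752.8 + 435.3 - 243.6 - 372.9 = 508.2
Primary income: -184.9 - 159.4 + 104.8 + 93.5 = -146.0
Current account = (-1287.5) + 508.2 + (-146.0) = -925.3
(Excluded from the current account — financial account: borrowing by resident firms from foreign banks 561.2, increase in resident deposits held at foreign banks 102.3, new loans extended by domestic banks to foreign borrowers 612.6, domestic pension funds' purchases of foreign equities 382.7, foreign purchases of domestic corporate bonds 594.6.)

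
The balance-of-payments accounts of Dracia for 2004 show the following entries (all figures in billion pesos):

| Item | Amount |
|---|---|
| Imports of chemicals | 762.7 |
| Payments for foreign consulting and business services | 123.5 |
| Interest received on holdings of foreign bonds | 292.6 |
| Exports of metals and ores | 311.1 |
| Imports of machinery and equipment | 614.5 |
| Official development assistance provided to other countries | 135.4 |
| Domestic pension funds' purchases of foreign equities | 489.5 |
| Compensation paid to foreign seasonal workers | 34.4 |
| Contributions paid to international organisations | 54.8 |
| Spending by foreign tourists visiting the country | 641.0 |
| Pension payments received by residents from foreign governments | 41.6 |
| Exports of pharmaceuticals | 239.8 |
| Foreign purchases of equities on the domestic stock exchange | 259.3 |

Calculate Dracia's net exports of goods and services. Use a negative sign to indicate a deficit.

-308.8

Goods: -762.7 + 311.1 + 239.8 - 614.5 = -826.3
Services: 641.0 - 123.5 = 517.5
Trade balance = -826.3 + 517.5 = -308.8
(Excluded from the trade balance — primary income: interest received on holdings of foreign bonds 292.6, compensation paid to foreign seasonal workers 34.4; secondary income: official development assistance provided to other countries 135.4, contributions paid to international organisations 54.8, pension payments received by residents from foreign governments 41.6; financial account: domestic pension funds' purchases of foreign equities 489.5, foreign purchases of equities on the domestic stock exchange 259.3.)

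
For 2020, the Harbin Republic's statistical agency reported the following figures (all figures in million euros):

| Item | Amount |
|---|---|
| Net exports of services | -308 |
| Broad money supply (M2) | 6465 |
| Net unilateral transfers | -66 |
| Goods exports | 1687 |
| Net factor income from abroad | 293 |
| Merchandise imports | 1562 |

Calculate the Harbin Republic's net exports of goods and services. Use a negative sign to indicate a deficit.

-183

Goods balance = 1687 - 1562 = 125
Services balance = -308
Trade balance (goods + services) = 125 + (-308) = -183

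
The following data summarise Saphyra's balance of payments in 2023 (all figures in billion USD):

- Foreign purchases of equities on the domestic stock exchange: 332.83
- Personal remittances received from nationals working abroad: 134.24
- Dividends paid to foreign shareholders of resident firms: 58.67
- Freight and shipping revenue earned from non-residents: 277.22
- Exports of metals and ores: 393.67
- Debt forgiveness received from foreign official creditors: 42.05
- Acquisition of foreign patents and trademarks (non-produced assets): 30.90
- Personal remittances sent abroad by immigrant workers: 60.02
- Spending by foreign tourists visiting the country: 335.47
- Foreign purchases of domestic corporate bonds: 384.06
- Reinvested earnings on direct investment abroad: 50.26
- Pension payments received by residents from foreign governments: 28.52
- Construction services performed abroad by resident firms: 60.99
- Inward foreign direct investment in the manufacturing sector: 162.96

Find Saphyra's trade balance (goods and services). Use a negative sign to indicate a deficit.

1067.35

Goods: 393.67
Services: 335.47 + 60.99 + 277.22 = 673.68
Trade balance = 393.67 + 673.68 = 1067.35
(Excluded from the trade balance — financial account: foreign purchases of equities on the domestic stock exchange 332.83, foreign purchases of domestic corporate bonds 384.06, inward foreign direct investment in the manufacturing sector 162.96; secondary income: personal remittances received from nationals working abroad 134.24, personal remittances sent abroad by immigrant workers 60.02, pension payments received by residents from foreign governments 28.52; primary income: dividends paid to foreign shareholders of resident firms 58.67, reinvested earnings on direct investment abroad 50.26; capital account: debt forgiveness received from foreign official creditors 42.05, acquisition of foreign patents and trademarks (non-produced assets) 30.90.)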